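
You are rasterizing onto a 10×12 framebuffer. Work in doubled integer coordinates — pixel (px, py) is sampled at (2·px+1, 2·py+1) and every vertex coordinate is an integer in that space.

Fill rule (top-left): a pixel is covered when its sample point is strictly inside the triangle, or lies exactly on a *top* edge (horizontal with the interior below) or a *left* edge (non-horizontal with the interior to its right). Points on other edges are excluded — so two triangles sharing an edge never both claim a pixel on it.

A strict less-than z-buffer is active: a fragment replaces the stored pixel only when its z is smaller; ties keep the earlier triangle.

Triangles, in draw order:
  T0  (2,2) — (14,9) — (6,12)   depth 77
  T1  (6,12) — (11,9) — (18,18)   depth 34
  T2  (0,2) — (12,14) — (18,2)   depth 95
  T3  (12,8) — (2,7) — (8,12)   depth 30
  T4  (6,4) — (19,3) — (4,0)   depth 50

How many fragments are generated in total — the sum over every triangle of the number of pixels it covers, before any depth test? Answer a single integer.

T0:
  2·area = 92
  edge (2, 2)→(14, 9): d=(12,7) right/bottom  bias=-1
  edge (14, 9)→(6, 12): d=(-8,3) right/bottom  bias=-1
  edge (6, 12)→(2, 2): d=(-4,-10) top-left  bias=+0
    (1,1)@(3, 3): e=[5,81,6] → #
    (2,1)@(5, 3): e=[-9,75,26] → ·
    (1,2)@(3, 5): e=[29,65,-2] → ·
    (2,2)@(5, 5): e=[15,59,18] → #
    (3,2)@(7, 5): e=[1,53,38] → #
    (4,2)@(9, 5): e=[-13,47,58] → ·
    (2,3)@(5, 7): e=[39,43,10] → #
    (4,3)@(9, 7): e=[11,31,50] → #
    (5,3)@(11, 7): e=[-3,25,70] → ·
    (2,4)@(5, 9): e=[63,27,2] → #
    (5,4)@(11, 9): e=[21,9,62] → #
    (6,4)@(13, 9): e=[7,3,82] → #
  covered (12 px):
    · · · · · · · · · ·
    · # · · · · · · · ·
    · · # # · · · · · ·
    · · # # # · · · · ·
    · · # # # # # · · ·
    · · · # · · · · · ·
    · · · · · · · · · ·
    · · · · · · · · · ·
    · · · · · · · · · ·
    · · · · · · · · · ·
    · · · · · · · · · ·
    · · · · · · · · · ·
T1:
  2·area = 66
  edge (6, 12)→(11, 9): d=(5,-3) top-left  bias=+0
  edge (11, 9)→(18, 18): d=(7,9) right/bottom  bias=-1
  edge (18, 18)→(6, 12): d=(-12,-6) top-left  bias=+0
    (5,4)@(11, 9): e=[0,0,66] → ·  [on edge]
    (4,5)@(9, 11): e=[4,32,30] → #
    (5,5)@(11, 11): e=[10,14,42] → #
    (6,5)@(13, 11): e=[16,-4,54] → ·
    (4,6)@(9, 13): e=[14,46,6] → #
    (6,6)@(13, 13): e=[26,10,30] → #
    (7,6)@(15, 13): e=[32,-8,42] → ·
    (0,7)@(1, 15): e=[0,132,-66] → ·  [on edge]
    (4,7)@(9, 15): e=[24,60,-18] → ·
    (5,7)@(11, 15): e=[30,42,-6] → ·
    (6,7)@(13, 15): e=[36,24,6] → #
    (7,7)@(15, 15): e=[42,6,18] → #
  covered (8 px):
    · · · · · · · · · ·
    · · · · · · · · · ·
    · · · · · · · · · ·
    · · · · · · · · · ·
    · · · · · · · · · ·
    · · · · # # · · · ·
    · · · · # # # · · ·
    · · · · · · # # · ·
    · · · · · · · · # ·
    · · · · · · · · · ·
    · · · · · · · · · ·
    · · · · · · · · · ·
T2:
  2·area = 216  (B↔C swapped to make it positive)
  edge (0, 2)→(18, 2): d=(18,0) top-left  bias=+0
  edge (18, 2)→(12, 14): d=(-6,12) right/bottom  bias=-1
  edge (12, 14)→(0, 2): d=(-12,-12) top-left  bias=+0
    (0,1)@(1, 3): e=[18,198,0] → #  [on edge]
    (1,1)@(3, 3): e=[18,174,24] → #
    (2,1)@(5, 3): e=[18,150,48] → #
    (3,1)@(7, 3): e=[18,126,72] → #
    (4,1)@(9, 3): e=[18,102,96] → #
    (5,1)@(11, 3): e=[18,78,120] → #
    (6,1)@(13, 3): e=[18,54,144] → #
    (7,1)@(15, 3): e=[18,30,168] → #
    (8,1)@(17, 3): e=[18,6,192] → #
    (9,1)@(19, 3): e=[18,-18,216] → ·
    (0,2)@(1, 5): e=[54,186,-24] → ·
    (1,2)@(3, 5): e=[54,162,0] → #  [on edge]
    (2,3)@(5, 7): e=[90,126,0] → #  [on edge]
    (3,4)@(7, 9): e=[126,90,0] → #  [on edge]
    (4,5)@(9, 11): e=[162,54,0] → #  [on edge]
    (5,6)@(11, 13): e=[198,18,0] → #  [on edge]
    (6,7)@(13, 15): e=[234,-18,0] → ·  [on edge]
    (7,8)@(15, 17): e=[270,-54,0] → ·  [on edge]
    (8,9)@(17, 19): e=[306,-90,0] → ·  [on edge]
    (9,10)@(19, 21): e=[342,-126,0] → ·  [on edge]
  covered (30 px):
    · · · · · · · · · ·
    # # # # # # # # # ·
    · # # # # # # # · ·
    · · # # # # # # · ·
    · · · # # # # · · ·
    · · · · # # # · · ·
    · · · · · # · · · ·
    · · · · · · · · · ·
    · · · · · · · · · ·
    · · · · · · · · · ·
    · · · · · · · · · ·
    · · · · · · · · · ·
T3:
  2·area = 44  (B↔C swapped to make it positive)
  edge (12, 8)→(8, 12): d=(-4,4) right/bottom  bias=-1
  edge (8, 12)→(2, 7): d=(-6,-5) top-left  bias=+0
  edge (2, 7)→(12, 8): d=(10,1) right/bottom  bias=-1
    (9,0)@(19, 1): e=[0,121,-77] → ·  [on edge]
    (8,1)@(17, 3): e=[0,99,-55] → ·  [on edge]
    (7,2)@(15, 5): e=[0,77,-33] → ·  [on edge]
    (6,3)@(13, 7): e=[0,55,-11] → ·  [on edge]
    (2,4)@(5, 9): e=[24,3,17] → #
    (3,4)@(7, 9): e=[16,13,15] → #
    (4,4)@(9, 9): e=[8,23,13] → #
    (5,4)@(11, 9): e=[0,33,11] → ·  [on edge]
    (2,5)@(5, 11): e=[16,-9,37] → ·
    (3,5)@(7, 11): e=[8,1,35] → #
    (4,5)@(9, 11): e=[0,11,33] → ·  [on edge]
    (3,6)@(7, 13): e=[0,-11,55] → ·  [on edge]
    (2,7)@(5, 15): e=[0,-33,77] → ·  [on edge]
    (1,8)@(3, 17): e=[0,-55,99] → ·  [on edge]
    (0,9)@(1, 19): e=[0,-77,121] → ·  [on edge]
  covered (4 px):
    · · · · · · · · · ·
    · · · · · · · · · ·
    · · · · · · · · · ·
    · · · · · · · · · ·
    · · # # # · · · · ·
    · · · # · · · · · ·
    · · · · · · · · · ·
    · · · · · · · · · ·
    · · · · · · · · · ·
    · · · · · · · · · ·
    · · · · · · · · · ·
    · · · · · · · · · ·
T4:
  2·area = 54  (B↔C swapped to make it positive)
  edge (6, 4)→(4, 0): d=(-2,-4) top-left  bias=+0
  edge (4, 0)→(19, 3): d=(15,3) right/bottom  bias=-1
  edge (19, 3)→(6, 4): d=(-13,1) right/bottom  bias=-1
    (2,0)@(5, 1): e=[2,12,40] → #
    (3,0)@(7, 1): e=[10,6,38] → #
    (4,0)@(9, 1): e=[18,0,36] → ·  [on edge]
    (2,1)@(5, 3): e=[-2,42,14] → ·
    (3,1)@(7, 3): e=[6,36,12] → #
    (4,1)@(9, 3): e=[14,30,10] → #
    (5,1)@(11, 3): e=[22,24,8] → #
    (6,1)@(13, 3): e=[30,18,6] → #
    (7,1)@(15, 3): e=[38,12,4] → #
    (8,1)@(17, 3): e=[46,6,2] → #
    (9,1)@(19, 3): e=[54,0,0] → ·  [on edge]
    (3,2)@(7, 5): e=[2,66,-14] → ·
  covered (8 px):
    · · # # · · · · · ·
    · · · # # # # # # ·
    · · · · · · · · · ·
    · · · · · · · · · ·
    · · · · · · · · · ·
    · · · · · · · · · ·
    · · · · · · · · · ·
    · · · · · · · · · ·
    · · · · · · · · · ·
    · · · · · · · · · ·
    · · · · · · · · · ·
    · · · · · · · · · ·

Final: 62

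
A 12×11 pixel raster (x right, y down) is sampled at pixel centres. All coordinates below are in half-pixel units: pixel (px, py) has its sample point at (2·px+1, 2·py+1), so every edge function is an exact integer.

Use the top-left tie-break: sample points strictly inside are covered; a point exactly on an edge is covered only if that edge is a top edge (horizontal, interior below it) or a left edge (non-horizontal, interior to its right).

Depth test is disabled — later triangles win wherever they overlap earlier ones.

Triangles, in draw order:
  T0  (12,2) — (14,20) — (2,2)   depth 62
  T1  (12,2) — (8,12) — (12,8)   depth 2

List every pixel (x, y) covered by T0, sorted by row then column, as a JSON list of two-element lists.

T0:
  2·area = 180
  edge (12, 2)→(14, 20): d=(2,18) right/bottom  bias=-1
  edge (14, 20)→(2, 2): d=(-12,-18) top-left  bias=+0
  edge (2, 2)→(12, 2): d=(10,0) top-left  bias=+0
    (1,1)@(3, 3): e=[164,6,10] → █
    (2,1)@(5, 3): e=[128,42,10] → █
    (3,1)@(7, 3): e=[92,78,10] → █
    (4,1)@(9, 3): e=[56,114,10] → █
    (5,1)@(11, 3): e=[20,150,10] → █
    (6,1)@(13, 3): e=[-16,186,10] → ·
    (1,2)@(3, 5): e=[168,-18,30] → ·
    (2,2)@(5, 5): e=[132,18,30] → █
    (6,2)@(13, 5): e=[-12,162,30] → ·
    (2,3)@(5, 7): e=[136,-6,50] → ·
    (3,3)@(7, 7): e=[100,30,50] → █
    (6,3)@(13, 7): e=[-8,138,50] → ·
    (6,5)@(13, 11): e=[0,90,90] → ·  [on edge]
  covered (22 px):
    · · · · · · · · · · · ·
    · █ █ █ █ █ · · · · · ·
    · · █ █ █ █ · · · · · ·
    · · · █ █ █ · · · · · ·
    · · · █ █ █ · · · · · ·
    · · · · █ █ · · · · · ·
    · · · · · █ █ · · · · ·
    · · · · · █ █ · · · · ·
    · · · · · · █ · · · · ·
    · · · · · · · · · · · ·
    · · · · · · · · · · · ·
T1:
  2·area = 24  (B↔C swapped to make it positive)
  edge (12, 2)→(12, 8): d=(0,6) right/bottom  bias=-1
  edge (12, 8)→(8, 12): d=(-4,4) right/bottom  bias=-1
  edge (8, 12)→(12, 2): d=(4,-10) top-left  bias=+0
    (9,0)@(19, 1): e=[-42,0,66] → ·  [on edge]
    (8,1)@(17, 3): e=[-30,0,54] → ·  [on edge]
    (5,2)@(11, 5): e=[6,16,2] → █
    (6,2)@(13, 5): e=[-6,8,22] → ·
    (7,2)@(15, 5): e=[-18,0,42] → ·  [on edge]
    (5,3)@(11, 7): e=[6,8,10] → █
    (6,3)@(13, 7): e=[-6,0,30] → ·  [on edge]
    (5,4)@(11, 9): e=[6,0,18] → ·  [on edge]
    (4,5)@(9, 11): e=[18,0,6] → ·  [on edge]
    (3,6)@(7, 13): e=[30,0,-6] → ·  [on edge]
    (2,7)@(5, 15): e=[42,0,-18] → ·  [on edge]
    (1,8)@(3, 17): e=[54,0,-30] → ·  [on edge]
    (0,9)@(1, 19): e=[66,0,-42] → ·  [on edge]
  covered (2 px):
    · · · · · · · · · · · ·
    · · · · · · · · · · · ·
    · · · · · █ · · · · · ·
    · · · · · █ · · · · · ·
    · · · · · · · · · · · ·
    · · · · · · · · · · · ·
    · · · · · · · · · · · ·
    · · · · · · · · · · · ·
    · · · · · · · · · · · ·
    · · · · · · · · · · · ·
    · · · · · · · · · · · ·

Result: [[1,1],[2,1],[3,1],[4,1],[5,1],[2,2],[3,2],[4,2],[5,2],[3,3],[4,3],[5,3],[3,4],[4,4],[5,4],[4,5],[5,5],[5,6],[6,6],[5,7],[6,7],[6,8]]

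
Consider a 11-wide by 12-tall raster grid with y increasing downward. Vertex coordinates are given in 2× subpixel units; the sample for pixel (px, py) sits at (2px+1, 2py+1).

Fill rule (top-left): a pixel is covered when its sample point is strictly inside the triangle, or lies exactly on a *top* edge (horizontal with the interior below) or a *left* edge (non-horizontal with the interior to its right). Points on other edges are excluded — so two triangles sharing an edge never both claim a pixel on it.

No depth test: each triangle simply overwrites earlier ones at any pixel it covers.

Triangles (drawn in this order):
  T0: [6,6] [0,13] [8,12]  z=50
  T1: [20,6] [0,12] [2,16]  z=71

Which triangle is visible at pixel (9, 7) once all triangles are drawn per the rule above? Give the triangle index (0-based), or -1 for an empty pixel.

T0:
  2·area = 50  (B↔C swapped to make it positive)
  edge (6, 6)→(8, 12): d=(2,6) right/bottom  bias=-1
  edge (8, 12)→(0, 13): d=(-8,1) right/bottom  bias=-1
  edge (0, 13)→(6, 6): d=(6,-7) top-left  bias=+0
    (2,1)@(5, 3): e=[0,75,-25] → ·  [on edge]
    (2,4)@(5, 9): e=[12,27,11] → █
    (3,4)@(7, 9): e=[0,25,25] → ·  [on edge]
    (1,5)@(3, 11): e=[28,13,9] → █
    (3,5)@(7, 11): e=[4,9,37] → █
    (4,5)@(9, 11): e=[-8,7,51] → ·
    (1,6)@(3, 13): e=[32,-3,21] → ·
    (2,6)@(5, 13): e=[20,-5,35] → ·
    (3,6)@(7, 13): e=[8,-7,49] → ·
    (4,7)@(9, 15): e=[0,-25,75] → ·  [on edge]
    (5,10)@(11, 21): e=[0,-75,125] → ·  [on edge]
  covered (4 px):
    · · · · · · · · · · ·
    · · · · · · · · · · ·
    · · · · · · · · · · ·
    · · · · · · · · · · ·
    · · █ · · · · · · · ·
    · █ █ █ · · · · · · ·
    · · · · · · · · · · ·
    · · · · · · · · · · ·
    · · · · · · · · · · ·
    · · · · · · · · · · ·
    · · · · · · · · · · ·
    · · · · · · · · · · ·
T1:
  2·area = 92  (B↔C swapped to make it positive)
  edge (20, 6)→(2, 16): d=(-18,10) right/bottom  bias=-1
  edge (2, 16)→(0, 12): d=(-2,-4) top-left  bias=+0
  edge (0, 12)→(20, 6): d=(20,-6) top-left  bias=+0
    (8,3)@(17, 7): e=[12,78,2] → █
    (9,3)@(19, 7): e=[-8,86,14] → ·
    (5,4)@(11, 9): e=[36,50,6] → █
    (6,4)@(13, 9): e=[16,58,18] → █
    (7,4)@(15, 9): e=[-4,66,30] → ·
    (8,4)@(17, 9): e=[-24,74,42] → ·
    (2,5)@(5, 11): e=[60,22,10] → █
    (3,5)@(7, 11): e=[40,30,22] → █
    (4,5)@(9, 11): e=[20,38,34] → █
    (5,5)@(11, 11): e=[0,46,46] → ·  [on edge]
    (6,5)@(13, 11): e=[-20,54,58] → ·
    (0,6)@(1, 13): e=[64,2,26] → █
  covered (11 px):
    · · · · · · · · · · ·
    · · · · · · · · · · ·
    · · · · · · · · · · ·
    · · · · · · · · █ · ·
    · · · · · █ █ · · · ·
    · · █ █ █ · · · · · ·
    █ █ █ █ · · · · · · ·
    · █ · · · · · · · · ·
    · · · · · · · · · · ·
    · · · · · · · · · · ·
    · · · · · · · · · · ·
    · · · · · · · · · · ·

Z-buffer (winner per pixel, '.' = empty):
  . . . . . . . . . . .
  . . . . . . . . . . .
  . . . . . . . . . . .
  . . . . . . . . 1 . .
  . . 0 . . 1 1 . . . .
  . 0 1 1 1 . . . . . .
  1 1 1 1 . . . . . . .
  . 1 . . . . . . . . .
  . . . . . . . . . . .
  . . . . . . . . . . .
  . . . . . . . . . . .
  . . . . . . . . . . .

Result: -1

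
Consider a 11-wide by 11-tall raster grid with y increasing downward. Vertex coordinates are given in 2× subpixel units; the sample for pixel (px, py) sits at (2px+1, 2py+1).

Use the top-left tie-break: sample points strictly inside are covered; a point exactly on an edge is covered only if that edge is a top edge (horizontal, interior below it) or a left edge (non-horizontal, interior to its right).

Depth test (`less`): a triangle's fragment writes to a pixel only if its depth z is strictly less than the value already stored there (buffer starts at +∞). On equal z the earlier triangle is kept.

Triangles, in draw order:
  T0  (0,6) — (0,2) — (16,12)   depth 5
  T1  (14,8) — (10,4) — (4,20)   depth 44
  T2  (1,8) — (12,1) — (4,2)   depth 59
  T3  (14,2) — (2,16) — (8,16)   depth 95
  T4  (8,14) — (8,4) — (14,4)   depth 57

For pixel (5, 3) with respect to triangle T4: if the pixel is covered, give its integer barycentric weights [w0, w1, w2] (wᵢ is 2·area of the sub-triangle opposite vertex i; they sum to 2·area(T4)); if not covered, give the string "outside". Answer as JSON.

T0:
  2·area = 64
  edge (0, 6)→(0, 2): d=(0,-4) top-left  bias=+0
  edge (0, 2)→(16, 12): d=(16,10) right/bottom  bias=-1
  edge (16, 12)→(0, 6): d=(-16,-6) top-left  bias=+0
    (0,1)@(1, 3): e=[4,6,54] → X
    (1,1)@(3, 3): e=[12,-14,66] → .
    (0,2)@(1, 5): e=[4,38,22] → X
    (1,2)@(3, 5): e=[12,18,34] → X
    (2,2)@(5, 5): e=[20,-2,46] → .
    (0,3)@(1, 7): e=[4,70,-10] → .
    (1,3)@(3, 7): e=[12,50,2] → X
    (2,3)@(5, 7): e=[20,30,14] → X
    (3,3)@(7, 7): e=[28,10,26] → X
    (4,3)@(9, 7): e=[36,-10,38] → .
    (1,4)@(3, 9): e=[12,82,-30] → .
    (2,4)@(5, 9): e=[20,62,-18] → .
  covered (8 px):
    . . . . . . . . . . .
    X . . . . . . . . . .
    X X . . . . . . . . .
    . X X X . . . . . . .
    . . . . X X . . . . .
    . . . . . . . . . . .
    . . . . . . . . . . .
    . . . . . . . . . . .
    . . . . . . . . . . .
    . . . . . . . . . . .
    . . . . . . . . . . .
T1:
  2·area = 88  (B↔C swapped to make it positive)
  edge (14, 8)→(4, 20): d=(-10,12) right/bottom  bias=-1
  edge (4, 20)→(10, 4): d=(6,-16) top-left  bias=+0
  edge (10, 4)→(14, 8): d=(4,4) right/bottom  bias=-1
    (3,0)@(7, 1): e=[154,-66,0] → .  [on edge]
    (4,1)@(9, 3): e=[110,-22,0] → .  [on edge]
    (5,2)@(11, 5): e=[66,22,0] → .  [on edge]
    (4,3)@(9, 7): e=[70,2,16] → X
    (5,3)@(11, 7): e=[46,34,8] → X
    (6,3)@(13, 7): e=[22,66,0] → .  [on edge]
    (4,4)@(9, 9): e=[50,14,24] → X
    (6,4)@(13, 9): e=[2,78,8] → X
    (7,4)@(15, 9): e=[-22,110,0] → .  [on edge]
    (4,5)@(9, 11): e=[30,26,32] → X
    (6,5)@(13, 11): e=[-18,90,16] → .
    (8,5)@(17, 11): e=[-66,154,0] → .  [on edge]
    (9,6)@(19, 13): e=[-110,198,0] → .  [on edge]
    (10,7)@(21, 15): e=[-154,242,0] → .  [on edge]
  covered (10 px):
    . . . . . . . . . . .
    . . . . . . . . . . .
    . . . . . . . . . . .
    . . . . X X . . . . .
    . . . . X X X . . . .
    . . . . X X . . . . .
    . . . X X . . . . . .
    . . . X . . . . . . .
    . . . . . . . . . . .
    . . . . . . . . . . .
    . . . . . . . . . . .
T2:
  2·area = 45  (B↔C swapped to make it positive)
  edge (1, 8)→(4, 2): d=(3,-6) top-left  bias=+0
  edge (4, 2)→(12, 1): d=(8,-1) top-left  bias=+0
  edge (12, 1)→(1, 8): d=(-11,7) right/bottom  bias=-1
    (2,1)@(5, 3): e=[9,9,27] → X
    (3,1)@(7, 3): e=[21,11,13] → X
    (4,1)@(9, 3): e=[33,13,-1] → .
    (1,2)@(3, 5): e=[3,23,19] → X
    (3,2)@(7, 5): e=[27,27,-9] → .
    (1,3)@(3, 7): e=[9,39,-3] → .
    (2,3)@(5, 7): e=[21,41,-17] → .
  covered (4 px):
    . . . . . . . . . . .
    . . X X . . . . . . .
    . X X . . . . . . . .
    . . . . . . . . . . .
    . . . . . . . . . . .
    . . . . . . . . . . .
    . . . . . . . . . . .
    . . . . . . . . . . .
    . . . . . . . . . . .
    . . . . . . . . . . .
    . . . . . . . . . . .
T3:
  2·area = 84  (B↔C swapped to make it positive)
  edge (14, 2)→(8, 16): d=(-6,14) right/bottom  bias=-1
  edge (8, 16)→(2, 16): d=(-6,0) right/bottom  bias=-1
  edge (2, 16)→(14, 2): d=(12,-14) top-left  bias=+0
    (5,3)@(11, 7): e=[12,54,18] → X
    (6,3)@(13, 7): e=[-16,54,46] → .
    (4,4)@(9, 9): e=[28,42,14] → X
    (5,4)@(11, 9): e=[0,42,42] → .  [on edge]
    (3,5)@(7, 11): e=[44,30,10] → X
    (5,5)@(11, 11): e=[-12,30,66] → .
    (2,6)@(5, 13): e=[60,18,6] → X
    (5,6)@(11, 13): e=[-24,18,90] → .
    (1,7)@(3, 15): e=[76,6,2] → X
    (4,7)@(9, 15): e=[-8,6,86] → .
    (1,8)@(3, 17): e=[64,-6,26] → .
    (2,8)@(5, 17): e=[36,-6,54] → .
  covered (10 px):
    . . . . . . . . . . .
    . . . . . . . . . . .
    . . . . . . . . . . .
    . . . . . X . . . . .
    . . . . X . . . . . .
    . . . X X . . . . . .
    . . X X X . . . . . .
    . X X X . . . . . . .
    . . . . . . . . . . .
    . . . . . . . . . . .
    . . . . . . . . . . .
T4:
  2·area = 60
  edge (8, 14)→(8, 4): d=(0,-10) top-left  bias=+0
  edge (8, 4)→(14, 4): d=(6,0) top-left  bias=+0
  edge (14, 4)→(8, 14): d=(-6,10) right/bottom  bias=-1
    (4,2)@(9, 5): e=[10,6,44] → X
    (5,2)@(11, 5): e=[30,6,24] → X
    (6,2)@(13, 5): e=[50,6,4] → X
    (7,2)@(15, 5): e=[70,6,-16] → .
    (4,3)@(9, 7): e=[10,18,32] → X
    (6,3)@(13, 7): e=[50,18,-8] → .
    (4,4)@(9, 9): e=[10,30,20] → X
    (5,4)@(11, 9): e=[30,30,0] → .  [on edge]
    (4,5)@(9, 11): e=[10,42,8] → X
    (5,5)@(11, 11): e=[30,42,-12] → .
    (4,6)@(9, 13): e=[10,54,-4] → .
    (2,9)@(5, 19): e=[-30,90,0] → .  [on edge]
  covered (7 px):
    . . . . . . . . . . .
    . . . . . . . . . . .
    . . . . X X X . . . .
    . . . . X X . . . . .
    . . . . X . . . . . .
    . . . . X . . . . . .
    . . . . . . . . . . .
    . . . . . . . . . . .
    . . . . . . . . . . .
    . . . . . . . . . . .
    . . . . . . . . . . .

Answer: [18,12,30]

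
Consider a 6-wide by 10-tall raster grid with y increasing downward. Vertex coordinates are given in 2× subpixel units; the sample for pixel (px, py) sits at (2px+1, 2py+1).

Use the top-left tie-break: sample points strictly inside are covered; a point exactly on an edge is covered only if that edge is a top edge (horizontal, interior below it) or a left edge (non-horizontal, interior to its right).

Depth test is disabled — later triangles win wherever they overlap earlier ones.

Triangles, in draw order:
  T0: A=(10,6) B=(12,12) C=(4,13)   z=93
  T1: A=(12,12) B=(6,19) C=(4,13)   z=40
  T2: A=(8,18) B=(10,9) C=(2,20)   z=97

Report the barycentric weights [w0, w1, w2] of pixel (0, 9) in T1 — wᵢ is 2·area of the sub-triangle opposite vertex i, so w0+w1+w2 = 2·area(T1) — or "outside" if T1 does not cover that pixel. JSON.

T0:
  2·area = 50
  edge (10, 6)→(12, 12): d=(2,6) right/bottom  bias=-1
  edge (12, 12)→(4, 13): d=(-8,1) right/bottom  bias=-1
  edge (4, 13)→(10, 6): d=(6,-7) top-left  bias=+0
    (4,1)@(9, 3): e=[0,75,-25] → .  [on edge]
    (4,4)@(9, 9): e=[12,27,11] → X
    (5,4)@(11, 9): e=[0,25,25] → .  [on edge]
    (3,5)@(7, 11): e=[28,13,9] → X
    (5,5)@(11, 11): e=[4,9,37] → X
    (3,6)@(7, 13): e=[32,-3,21] → .
    (4,6)@(9, 13): e=[20,-5,35] → .
    (5,6)@(11, 13): e=[8,-7,49] → .
  covered (4 px):
    . . . . . .
    . . . . . .
    . . . . . .
    . . . . . .
    . . . . X .
    . . . X X X
    . . . . . .
    . . . . . .
    . . . . . .
    . . . . . .
T1:
  2·area = 50
  edge (12, 12)→(6, 19): d=(-6,7) right/bottom  bias=-1
  edge (6, 19)→(4, 13): d=(-2,-6) top-left  bias=+0
  edge (4, 13)→(12, 12): d=(8,-1) top-left  bias=+0
    (2,6)@(5, 13): e=[43,6,1] → X
    (3,6)@(7, 13): e=[29,18,3] → X
    (4,6)@(9, 13): e=[15,30,5] → X
    (5,6)@(11, 13): e=[1,42,7] → X
    (2,7)@(5, 15): e=[31,2,17] → X
    (5,7)@(11, 15): e=[-11,38,23] → .
    (2,8)@(5, 17): e=[19,-2,33] → .
    (3,8)@(7, 17): e=[5,10,35] → X
    (4,8)@(9, 17): e=[-9,22,37] → .
    (3,9)@(7, 19): e=[-7,6,51] → .
  covered (8 px):
    . . . . . .
    . . . . . .
    . . . . . .
    . . . . . .
    . . . . . .
    . . . . . .
    . . X X X X
    . . X X X .
    . . . X . .
    . . . . . .
T2:
  2·area = 50  (B↔C swapped to make it positive)
  edge (8, 18)→(2, 20): d=(-6,2) right/bottom  bias=-1
  edge (2, 20)→(10, 9): d=(8,-11) top-left  bias=+0
  edge (10, 9)→(8, 18): d=(-2,9) right/bottom  bias=-1
    (4,5)@(9, 11): e=[40,5,5] → X
    (5,5)@(11, 11): e=[36,27,-13] → .
    (4,6)@(9, 13): e=[28,21,1] → X
    (5,6)@(11, 13): e=[24,43,-17] → .
    (3,7)@(7, 15): e=[20,15,15] → X
    (4,7)@(9, 15): e=[16,37,-3] → .
    (2,8)@(5, 17): e=[12,9,29] → X
    (4,8)@(9, 17): e=[4,53,-7] → .
    (5,8)@(11, 17): e=[0,75,-25] → .  [on edge]
    (1,9)@(3, 19): e=[4,3,43] → X
    (2,9)@(5, 19): e=[0,25,25] → .  [on edge]
    (3,9)@(7, 19): e=[-4,47,7] → .
  covered (6 px):
    . . . . . .
    . . . . . .
    . . . . . .
    . . . . . .
    . . . . . .
    . . . . X .
    . . . . X .
    . . . X . .
    . . X X . .
    . X . . . .

Final: "outside"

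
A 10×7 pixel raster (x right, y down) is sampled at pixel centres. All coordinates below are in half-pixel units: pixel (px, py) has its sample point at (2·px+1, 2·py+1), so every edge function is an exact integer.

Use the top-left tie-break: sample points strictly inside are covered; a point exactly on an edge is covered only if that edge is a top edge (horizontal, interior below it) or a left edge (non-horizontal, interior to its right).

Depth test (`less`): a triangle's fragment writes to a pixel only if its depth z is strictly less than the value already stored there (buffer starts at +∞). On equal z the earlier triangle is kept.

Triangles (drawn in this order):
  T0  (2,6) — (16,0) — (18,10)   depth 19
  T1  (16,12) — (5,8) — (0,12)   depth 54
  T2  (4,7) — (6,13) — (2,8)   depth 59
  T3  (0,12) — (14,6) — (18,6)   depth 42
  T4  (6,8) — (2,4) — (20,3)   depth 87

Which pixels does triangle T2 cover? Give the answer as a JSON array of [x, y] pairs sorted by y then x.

T0:
  2·area = 152
  edge (2, 6)→(16, 0): d=(14,-6) top-left  bias=+0
  edge (16, 0)→(18, 10): d=(2,10) right/bottom  bias=-1
  edge (18, 10)→(2, 6): d=(-16,-4) top-left  bias=+0
    (7,0)@(15, 1): e=[8,12,132] → #
    (8,0)@(17, 1): e=[20,-8,140] → ·
    (4,1)@(9, 3): e=[0,76,76] → #  [on edge]
    (5,1)@(11, 3): e=[12,56,84] → #
    (6,1)@(13, 3): e=[24,36,92] → #
    (8,1)@(17, 3): e=[48,-4,108] → ·
    (2,2)@(5, 5): e=[4,120,28] → #
    (3,2)@(7, 5): e=[16,100,36] → #
    (8,2)@(17, 5): e=[76,0,76] → ·  [on edge]
    (2,3)@(5, 7): e=[32,124,-4] → ·
    (3,3)@(7, 7): e=[44,104,4] → #
    (8,3)@(17, 7): e=[104,4,44] → #
  covered (19 px):
    · · · · · · · # · ·
    · · · · # # # # · ·
    · · # # # # # # · ·
    · · · # # # # # # ·
    · · · · · · · # # ·
    · · · · · · · · · ·
    · · · · · · · · · ·
T1:
  2·area = 64  (B↔C swapped to make it positive)
  edge (16, 12)→(0, 12): d=(-16,0) right/bottom  bias=-1
  edge (0, 12)→(5, 8): d=(5,-4) top-left  bias=+0
  edge (5, 8)→(16, 12): d=(11,4) right/bottom  bias=-1
    (2,4)@(5, 9): e=[48,5,11] → #
    (3,4)@(7, 9): e=[48,13,3] → #
    (4,4)@(9, 9): e=[48,21,-5] → ·
    (1,5)@(3, 11): e=[16,7,41] → #
    (4,5)@(9, 11): e=[16,31,17] → #
    (5,5)@(11, 11): e=[16,39,9] → #
    (6,5)@(13, 11): e=[16,47,1] → #
    (7,5)@(15, 11): e=[16,55,-7] → ·
    (1,6)@(3, 13): e=[-16,17,63] → ·
    (2,6)@(5, 13): e=[-16,25,55] → ·
    (3,6)@(7, 13): e=[-16,33,47] → ·
    (4,6)@(9, 13): e=[-16,41,39] → ·
  covered (8 px):
    · · · · · · · · · ·
    · · · · · · · · · ·
    · · · · · · · · · ·
    · · · · · · · · · ·
    · · # # · · · · · ·
    · # # # # # # · · ·
    · · · · · · · · · ·
T2:
  2·area = 14
  edge (4, 7)→(6, 13): d=(2,6) right/bottom  bias=-1
  edge (6, 13)→(2, 8): d=(-4,-5) top-left  bias=+0
  edge (2, 8)→(4, 7): d=(2,-1) top-left  bias=+0
    (1,4)@(3, 9): e=[10,1,3] → #
    (2,4)@(5, 9): e=[-2,11,5] → ·
    (1,5)@(3, 11): e=[14,-7,7] → ·
    (2,5)@(5, 11): e=[2,3,9] → #
    (3,5)@(7, 11): e=[-10,13,11] → ·
    (2,6)@(5, 13): e=[6,-5,13] → ·
  covered (2 px):
    · · · · · · · · · ·
    · · · · · · · · · ·
    · · · · · · · · · ·
    · · · · · · · · · ·
    · # · · · · · · · ·
    · · # · · · · · · ·
    · · · · · · · · · ·
T3:
  2·area = 24
  edge (0, 12)→(14, 6): d=(14,-6) top-left  bias=+0
  edge (14, 6)→(18, 6): d=(4,0) top-left  bias=+0
  edge (18, 6)→(0, 12): d=(-18,6) right/bottom  bias=-1
    (6,3)@(13, 7): e=[8,4,12] → #
    (7,3)@(15, 7): e=[20,4,0] → ·  [on edge]
    (3,4)@(7, 9): e=[0,12,12] → #  [on edge]
    (4,4)@(9, 9): e=[12,12,0] → ·  [on edge]
    (6,4)@(13, 9): e=[36,12,-24] → ·
    (1,5)@(3, 11): e=[4,20,0] → ·  [on edge]
    (3,5)@(7, 11): e=[28,20,-24] → ·
  covered (2 px):
    · · · · · · · · · ·
    · · · · · · · · · ·
    · · · · · · · · · ·
    · · · · · · # · · ·
    · · · # · · · · · ·
    · · · · · · · · · ·
    · · · · · · · · · ·
T4:
  2·area = 76
  edge (6, 8)→(2, 4): d=(-4,-4) top-left  bias=+0
  edge (2, 4)→(20, 3): d=(18,-1) top-left  bias=+0
  edge (20, 3)→(6, 8): d=(-14,5) right/bottom  bias=-1
    (0,1)@(1, 3): e=[0,-19,95] → ·  [on edge]
    (1,2)@(3, 5): e=[0,19,57] → #  [on edge]
    (2,2)@(5, 5): e=[8,21,47] → #
    (3,2)@(7, 5): e=[16,23,37] → #
    (4,2)@(9, 5): e=[24,25,27] → #
    (5,2)@(11, 5): e=[32,27,17] → #
    (6,2)@(13, 5): e=[40,29,7] → #
    (7,2)@(15, 5): e=[48,31,-3] → ·
    (1,3)@(3, 7): e=[-8,55,29] → ·
    (2,3)@(5, 7): e=[0,57,19] → #  [on edge]
    (4,3)@(9, 7): e=[16,61,-1] → ·
    (5,3)@(11, 7): e=[24,63,-11] → ·
    (3,4)@(7, 9): e=[0,95,-19] → ·  [on edge]
    (4,5)@(9, 11): e=[0,133,-57] → ·  [on edge]
    (5,6)@(11, 13): e=[0,171,-95] → ·  [on edge]
  covered (8 px):
    · · · · · · · · · ·
    · · · · · · · · · ·
    · # # # # # # · · ·
    · · # # · · · · · ·
    · · · · · · · · · ·
    · · · · · · · · · ·
    · · · · · · · · · ·

Result: [[1,4],[2,5]]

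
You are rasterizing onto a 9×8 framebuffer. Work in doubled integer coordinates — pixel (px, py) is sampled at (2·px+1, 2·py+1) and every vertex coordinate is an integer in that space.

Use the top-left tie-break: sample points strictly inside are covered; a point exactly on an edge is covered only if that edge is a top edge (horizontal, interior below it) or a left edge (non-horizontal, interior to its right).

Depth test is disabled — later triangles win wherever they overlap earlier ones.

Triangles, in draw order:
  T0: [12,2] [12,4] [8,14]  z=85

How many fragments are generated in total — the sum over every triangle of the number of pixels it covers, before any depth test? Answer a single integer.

T0:
  2·area = 8
  edge (12, 2)→(12, 4): d=(0,2) right/bottom  bias=-1
  edge (12, 4)→(8, 14): d=(-4,10) right/bottom  bias=-1
  edge (8, 14)→(12, 2): d=(4,-12) top-left  bias=+0
    (5,2)@(11, 5): e=[2,6,0] → X  [on edge]
    (6,2)@(13, 5): e=[-2,-14,24] → .
    (5,3)@(11, 7): e=[2,-2,8] → .
    (4,5)@(9, 11): e=[6,2,0] → X  [on edge]
    (5,5)@(11, 11): e=[2,-18,24] → .
    (4,6)@(9, 13): e=[6,-6,8] → .
  covered (2 px):
    . . . . . . . . .
    . . . . . . . . .
    . . . . . X . . .
    . . . . . . . . .
    . . . . . . . . .
    . . . . X . . . .
    . . . . . . . . .
    . . . . . . . . .

Final: 2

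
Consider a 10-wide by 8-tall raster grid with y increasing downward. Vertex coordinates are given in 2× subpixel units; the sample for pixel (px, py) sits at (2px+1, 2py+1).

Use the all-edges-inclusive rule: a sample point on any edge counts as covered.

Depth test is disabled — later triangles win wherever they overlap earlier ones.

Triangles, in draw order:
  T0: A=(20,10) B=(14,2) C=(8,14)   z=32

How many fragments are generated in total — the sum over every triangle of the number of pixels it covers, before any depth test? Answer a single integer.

T0:
  2·area = 120  (B↔C swapped to make it positive)
  edge (20, 10)→(8, 14): d=(-12,4) inclusive
  edge (8, 14)→(14, 2): d=(6,-12) inclusive
  edge (14, 2)→(20, 10): d=(6,8) inclusive
    (6,2)@(13, 5): e=[88,6,26] → X
    (7,2)@(15, 5): e=[80,30,10] → X
    (8,2)@(17, 5): e=[72,54,-6] → .
    (6,3)@(13, 7): e=[64,18,38] → X
    (8,3)@(17, 7): e=[48,66,6] → X
    (9,3)@(19, 7): e=[40,90,-10] → .
    (5,4)@(11, 9): e=[48,6,66] → X
    (9,4)@(19, 9): e=[16,102,2] → X
    (5,5)@(11, 11): e=[24,18,78] → X
    (8,5)@(17, 11): e=[0,90,30] → X  [on edge]
    (9,5)@(19, 11): e=[-8,114,14] → .
    (4,6)@(9, 13): e=[8,6,106] → X
    (5,6)@(11, 13): e=[0,30,90] → X  [on edge]
    (2,7)@(5, 15): e=[0,-30,150] → .  [on edge]
  covered (16 px):
    . . . . . . . . . .
    . . . . . . . . . .
    . . . . . . X X . .
    . . . . . . X X X .
    . . . . . X X X X X
    . . . . . X X X X .
    . . . . X X . . . .
    . . . . . . . . . .

Final: 16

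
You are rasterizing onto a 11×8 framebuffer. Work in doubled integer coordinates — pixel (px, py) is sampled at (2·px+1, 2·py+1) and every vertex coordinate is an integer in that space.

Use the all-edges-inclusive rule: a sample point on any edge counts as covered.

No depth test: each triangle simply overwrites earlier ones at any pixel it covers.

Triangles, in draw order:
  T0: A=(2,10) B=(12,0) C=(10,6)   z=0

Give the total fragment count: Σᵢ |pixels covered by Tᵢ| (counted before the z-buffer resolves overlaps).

T0:
  2·area = 40
  edge (2, 10)→(12, 0): d=(10,-10) inclusive
  edge (12, 0)→(10, 6): d=(-2,6) inclusive
  edge (10, 6)→(2, 10): d=(-8,4) inclusive
    (5,0)@(11, 1): e=[0,4,36] → #  [on edge]
    (6,0)@(13, 1): e=[20,-8,28] → ·
    (4,1)@(9, 3): e=[0,12,28] → #  [on edge]
    (5,1)@(11, 3): e=[20,0,20] → #  [on edge]
    (6,1)@(13, 3): e=[40,-12,12] → ·
    (3,2)@(7, 5): e=[0,20,20] → #  [on edge]
    (5,2)@(11, 5): e=[40,-4,4] → ·
    (2,3)@(5, 7): e=[0,28,12] → #  [on edge]
    (4,3)@(9, 7): e=[40,4,-4] → ·
    (1,4)@(3, 9): e=[0,36,4] → #  [on edge]
    (2,4)@(5, 9): e=[20,24,-4] → ·
    (3,4)@(7, 9): e=[40,12,-12] → ·
    (4,4)@(9, 9): e=[60,0,-20] → ·  [on edge]
    (0,5)@(1, 11): e=[0,44,-4] → ·  [on edge]
    (3,7)@(7, 15): e=[100,0,-60] → ·  [on edge]
  covered (8 px):
    · · · · · # · · · · ·
    · · · · # # · · · · ·
    · · · # # · · · · · ·
    · · # # · · · · · · ·
    · # · · · · · · · · ·
    · · · · · · · · · · ·
    · · · · · · · · · · ·
    · · · · · · · · · · ·

Final: 8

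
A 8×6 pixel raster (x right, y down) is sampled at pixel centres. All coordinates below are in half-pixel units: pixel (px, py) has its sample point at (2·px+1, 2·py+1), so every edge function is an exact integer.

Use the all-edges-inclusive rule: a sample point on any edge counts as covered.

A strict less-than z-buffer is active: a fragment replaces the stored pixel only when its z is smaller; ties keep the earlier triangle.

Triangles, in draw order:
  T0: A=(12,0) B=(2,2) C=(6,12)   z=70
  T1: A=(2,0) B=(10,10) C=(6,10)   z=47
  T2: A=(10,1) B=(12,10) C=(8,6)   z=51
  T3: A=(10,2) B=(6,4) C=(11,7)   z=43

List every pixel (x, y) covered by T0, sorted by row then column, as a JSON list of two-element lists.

T0:
  2·area = 108  (B↔C swapped to make it positive)
  edge (12, 0)→(6, 12): d=(-6,12) inclusive
  edge (6, 12)→(2, 2): d=(-4,-10) inclusive
  edge (2, 2)→(12, 0): d=(10,-2) inclusive
    (3,0)@(7, 1): e=[54,54,0] → X  [on edge]
    (4,0)@(9, 1): e=[30,74,4] → X
    (5,0)@(11, 1): e=[6,94,8] → X
    (6,0)@(13, 1): e=[-18,114,12] → .
    (1,1)@(3, 3): e=[90,6,12] → X
    (2,1)@(5, 3): e=[66,26,16] → X
    (5,1)@(11, 3): e=[-6,86,28] → .
    (1,2)@(3, 5): e=[78,-2,32] → .
    (2,2)@(5, 5): e=[54,18,36] → X
    (5,2)@(11, 5): e=[-18,78,48] → .
    (2,3)@(5, 7): e=[42,10,56] → X
    (4,3)@(9, 7): e=[-6,50,64] → .
  covered (14 px):
    . . . X X X . .
    . X X X X . . .
    . . X X X . . .
    . . X X . . . .
    . . X X . . . .
    . . . . . . . .
T1:
  2·area = 40
  edge (2, 0)→(10, 10): d=(8,10) inclusive
  edge (10, 10)→(6, 10): d=(-4,0) inclusive
  edge (6, 10)→(2, 0): d=(-4,-10) inclusive
    (2,2)@(5, 5): e=[10,20,10] → X
    (3,2)@(7, 5): e=[-10,20,30] → .
    (2,3)@(5, 7): e=[26,12,2] → X
    (3,3)@(7, 7): e=[6,12,22] → X
    (4,3)@(9, 7): e=[-14,12,42] → .
    (2,4)@(5, 9): e=[42,4,-6] → .
    (3,4)@(7, 9): e=[22,4,14] → X
    (4,4)@(9, 9): e=[2,4,34] → X
    (5,4)@(11, 9): e=[-18,4,54] → .
    (3,5)@(7, 11): e=[38,-4,6] → .
    (4,5)@(9, 11): e=[18,-4,26] → .
  covered (5 px):
    . . . . . . . .
    . . . . . . . .
    . . X . . . . .
    . . X X . . . .
    . . . X X . . .
    . . . . . . . .
T2:
  2·area = 28
  edge (10, 1)→(12, 10): d=(2,9) inclusive
  edge (12, 10)→(8, 6): d=(-4,-4) inclusive
  edge (8, 6)→(10, 1): d=(2,-5) inclusive
    (1,0)@(3, 1): e=[63,0,-35] → .  [on edge]
    (2,1)@(5, 3): e=[49,0,-21] → .  [on edge]
    (3,2)@(7, 5): e=[35,0,-7] → .  [on edge]
    (4,2)@(9, 5): e=[17,8,3] → X
    (5,2)@(11, 5): e=[-1,16,13] → .
    (4,3)@(9, 7): e=[21,0,7] → X  [on edge]
    (5,3)@(11, 7): e=[3,8,17] → X
    (6,3)@(13, 7): e=[-15,16,27] → .
    (4,4)@(9, 9): e=[25,-8,11] → .
    (5,4)@(11, 9): e=[7,0,21] → X  [on edge]
    (6,4)@(13, 9): e=[-11,8,31] → .
    (5,5)@(11, 11): e=[11,-8,25] → .
    (6,5)@(13, 11): e=[-7,0,35] → .  [on edge]
  covered (4 px):
    . . . . . . . .
    . . . . . . . .
    . . . . X . . .
    . . . . X X . .
    . . . . . X . .
    . . . . . . . .
T3:
  2·area = 22  (B↔C swapped to make it positive)
  edge (10, 2)→(11, 7): d=(1,5) inclusive
  edge (11, 7)→(6, 4): d=(-5,-3) inclusive
  edge (6, 4)→(10, 2): d=(4,-2) inclusive
    (0,0)@(1, 1): e=[44,0,-22] → .  [on edge]
    (4,1)@(9, 3): e=[6,14,2] → X
    (5,1)@(11, 3): e=[-4,20,6] → .
    (4,2)@(9, 5): e=[8,4,10] → X
    (5,2)@(11, 5): e=[-2,10,14] → .
    (4,3)@(9, 7): e=[10,-6,18] → .
    (5,3)@(11, 7): e=[0,0,22] → X  [on edge]
    (6,3)@(13, 7): e=[-10,6,26] → .
    (5,4)@(11, 9): e=[2,-10,30] → .
  covered (3 px):
    . . . . . . . .
    . . . . X . . .
    . . . . X . . .
    . . . . . X . .
    . . . . . . . .
    . . . . . . . .

Final: [[3,0],[4,0],[5,0],[1,1],[2,1],[3,1],[4,1],[2,2],[3,2],[4,2],[2,3],[3,3],[2,4],[3,4]]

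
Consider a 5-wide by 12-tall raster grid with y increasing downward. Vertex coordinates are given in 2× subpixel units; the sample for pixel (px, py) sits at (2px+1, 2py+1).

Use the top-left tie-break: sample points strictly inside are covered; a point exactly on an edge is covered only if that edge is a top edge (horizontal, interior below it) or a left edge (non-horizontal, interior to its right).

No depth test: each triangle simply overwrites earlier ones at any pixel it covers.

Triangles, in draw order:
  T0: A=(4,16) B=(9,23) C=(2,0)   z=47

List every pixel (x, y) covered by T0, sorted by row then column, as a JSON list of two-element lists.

T0:
  2·area = 66  (B↔C swapped to make it positive)
  edge (4, 16)→(2, 0): d=(-2,-16) top-left  bias=+0
  edge (2, 0)→(9, 23): d=(7,23) right/bottom  bias=-1
  edge (9, 23)→(4, 16): d=(-5,-7) top-left  bias=+0
    (1,2)@(3, 5): e=[6,12,48] → #
    (2,2)@(5, 5): e=[38,-34,62] → ·
    (1,3)@(3, 7): e=[2,26,38] → #
    (2,3)@(5, 7): e=[34,-20,52] → ·
    (1,4)@(3, 9): e=[-2,40,28] → ·
    (2,5)@(5, 11): e=[26,8,32] → #
    (3,5)@(7, 11): e=[58,-38,46] → ·
    (2,6)@(5, 13): e=[22,22,22] → #
    (3,6)@(7, 13): e=[54,-24,36] → ·
    (2,7)@(5, 15): e=[18,36,12] → #
    (3,7)@(7, 15): e=[50,-10,26] → ·
    (2,8)@(5, 17): e=[14,50,2] → #
    (4,11)@(9, 23): e=[66,0,0] → ·  [on edge]
  covered (8 px):
    · · · · ·
    · · · · ·
    · # · · ·
    · # · · ·
    · · · · ·
    · · # · ·
    · · # · ·
    · · # · ·
    · · # # ·
    · · · # ·
    · · · · ·
    · · · · ·

Final: [[1,2],[1,3],[2,5],[2,6],[2,7],[2,8],[3,8],[3,9]]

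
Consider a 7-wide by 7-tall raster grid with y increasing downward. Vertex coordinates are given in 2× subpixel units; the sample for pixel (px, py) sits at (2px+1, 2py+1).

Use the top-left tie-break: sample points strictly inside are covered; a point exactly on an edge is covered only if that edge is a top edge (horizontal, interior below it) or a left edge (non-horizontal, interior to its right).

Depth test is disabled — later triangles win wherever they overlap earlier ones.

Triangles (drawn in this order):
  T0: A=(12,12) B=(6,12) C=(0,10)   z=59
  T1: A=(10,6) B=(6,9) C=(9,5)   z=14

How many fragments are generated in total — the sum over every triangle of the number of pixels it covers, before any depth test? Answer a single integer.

T0:
  2·area = 12
  edge (12, 12)→(6, 12): d=(-6,0) right/bottom  bias=-1
  edge (6, 12)→(0, 10): d=(-6,-2) top-left  bias=+0
  edge (0, 10)→(12, 12): d=(12,2) right/bottom  bias=-1
    (1,5)@(3, 11): e=[6,0,6] → █  [on edge]
    (2,5)@(5, 11): e=[6,4,2] → █
    (3,5)@(7, 11): e=[6,8,-2] → ·
    (1,6)@(3, 13): e=[-6,-12,30] → ·
    (2,6)@(5, 13): e=[-6,-8,26] → ·
    (4,6)@(9, 13): e=[-6,0,18] → ·  [on edge]
  covered (2 px):
    · · · · · · ·
    · · · · · · ·
    · · · · · · ·
    · · · · · · ·
    · · · · · · ·
    · █ █ · · · ·
    · · · · · · ·
T1:
  2·area = 7
  edge (10, 6)→(6, 9): d=(-4,3) right/bottom  bias=-1
  edge (6, 9)→(9, 5): d=(3,-4) top-left  bias=+0
  edge (9, 5)→(10, 6): d=(1,1) right/bottom  bias=-1
    (2,0)@(5, 1): e=[35,-28,0] → ·  [on edge]
    (3,1)@(7, 3): e=[21,-14,0] → ·  [on edge]
    (4,2)@(9, 5): e=[7,0,0] → ·  [on edge]
    (5,3)@(11, 7): e=[-7,14,0] → ·  [on edge]
    (6,4)@(13, 9): e=[-21,28,0] → ·  [on edge]
    (1,6)@(3, 13): e=[-7,0,14] → ·  [on edge]
  covered (0 px):
    · · · · · · ·
    · · · · · · ·
    · · · · · · ·
    · · · · · · ·
    · · · · · · ·
    · · · · · · ·
    · · · · · · ·

Result: 2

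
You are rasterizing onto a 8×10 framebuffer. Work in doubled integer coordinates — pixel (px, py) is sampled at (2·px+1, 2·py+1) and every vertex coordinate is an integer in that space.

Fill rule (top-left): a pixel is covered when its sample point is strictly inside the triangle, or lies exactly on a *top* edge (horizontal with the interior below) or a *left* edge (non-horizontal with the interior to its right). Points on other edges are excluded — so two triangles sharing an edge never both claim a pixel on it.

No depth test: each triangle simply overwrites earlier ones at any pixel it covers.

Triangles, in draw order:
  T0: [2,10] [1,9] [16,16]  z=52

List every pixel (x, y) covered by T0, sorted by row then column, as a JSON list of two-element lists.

T0:
  2·area = 8
  edge (2, 10)→(1, 9): d=(-1,-1) top-left  bias=+0
  edge (1, 9)→(16, 16): d=(15,7) right/bottom  bias=-1
  edge (16, 16)→(2, 10): d=(-14,-6) top-left  bias=+0
    (0,4)@(1, 9): e=[0,0,8] → ·  [on edge]
    (1,5)@(3, 11): e=[0,16,-8] → ·  [on edge]
    (2,5)@(5, 11): e=[2,2,4] → #
    (3,5)@(7, 11): e=[4,-12,16] → ·
    (2,6)@(5, 13): e=[0,32,-24] → ·  [on edge]
    (4,6)@(9, 13): e=[4,4,0] → #  [on edge]
    (5,6)@(11, 13): e=[6,-10,12] → ·
    (3,7)@(7, 15): e=[0,48,-40] → ·  [on edge]
    (4,7)@(9, 15): e=[2,34,-28] → ·
    (4,8)@(9, 17): e=[0,64,-56] → ·  [on edge]
    (5,9)@(11, 19): e=[0,80,-72] → ·  [on edge]
  covered (2 px):
    · · · · · · · ·
    · · · · · · · ·
    · · · · · · · ·
    · · · · · · · ·
    · · · · · · · ·
    · · # · · · · ·
    · · · · # · · ·
    · · · · · · · ·
    · · · · · · · ·
    · · · · · · · ·

Final: [[2,5],[4,6]]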